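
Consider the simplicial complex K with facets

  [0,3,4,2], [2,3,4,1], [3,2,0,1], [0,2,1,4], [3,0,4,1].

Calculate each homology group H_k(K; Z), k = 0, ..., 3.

Order the vertices as 0 < 1 < 2 < 3 < 4. Listing each simplex with vertices in this order, K has dimension 3 with simplices:

  0-simplices (5): [0], [1], [2], [3], [4]
  1-simplices (10): [0,1], [0,2], [0,3], [0,4], [1,2], [1,3], [1,4], [2,3], [2,4], [3,4]
  2-simplices (10): [0,1,2], [0,1,3], [0,1,4], [0,2,3], [0,2,4], [0,3,4], [1,2,3], [1,2,4], [1,3,4], [2,3,4]
  3-simplices (5): [0,1,2,3], [0,1,2,4], [0,1,3,4], [0,2,3,4], [1,2,3,4]

Hence C_0 ≅ Z^5, C_1 ≅ Z^10, C_2 ≅ Z^10, C_3 ≅ Z^5.

The boundary map ∂_1: C_1 → C_0 is given by ∂[p,q] = [q] − [p].
The 5×10 boundary matrix has rank 4 and Smith normal form diag(1,1,1,1).

The boundary map ∂_2: C_2 → C_1 acts by ∂[p,q,r] = [q,r] − [p,r] + [p,q]. For instance
  ∂[0,1,3] = [1,3] − [0,3] + [0,1],
  ∂[1,3,4] = [3,4] − [1,4] + [1,3].
The resulting 10×10 matrix has rank 6, and its Smith normal form has invariant factors (1,1,1,1,1,1).

∂_3: C_3 → C_2 sends each 3-simplex σ to the alternating sum Σ_i (−1)^i (σ with its i-th vertex removed). For instance
  ∂[0,1,2,3] = [1,2,3] − [0,2,3] + [0,1,3] − [0,1,2],
  ∂[0,2,3,4] = [2,3,4] − [0,3,4] + [0,2,4] − [0,2,3].
This gives a 10×5 integer matrix of rank 4; reducing to Smith normal form yields diagonal entries (1,1,1,1).

From H_k ≅ ker(∂_k) / im(∂_{k+1}) we obtain:

  H_0: rank C_0 − rank ∂_1 = 5 − 4 = 1, and the invariant factors of ∂_1 are all 1, so H_0 = Z.
  H_1: rank ker ∂_1 − rank ∂_2 = (10 − 4) − 6 = 0, and the invariant factors of ∂_2 are all 1, so H_1 = 0.
  H_2: rank ker ∂_2 − rank ∂_3 = (10 − 6) − 4 = 0, and the invariant factors of ∂_3 are all 1, so H_2 = 0.
  H_3: rank ker ∂_3 − rank ∂_4 = (5 − 4) − 0 = 1, and there is no ∂_4, so H_3 = Z.

As a check, the Euler characteristic is 5 − 10 + 10 − 5 = 0, which agrees with 1 − 0 + 0 − 1 = 0.

H_0 ≅ Z,  H_1 = 0,  H_2 = 0,  H_3 ≅ Z.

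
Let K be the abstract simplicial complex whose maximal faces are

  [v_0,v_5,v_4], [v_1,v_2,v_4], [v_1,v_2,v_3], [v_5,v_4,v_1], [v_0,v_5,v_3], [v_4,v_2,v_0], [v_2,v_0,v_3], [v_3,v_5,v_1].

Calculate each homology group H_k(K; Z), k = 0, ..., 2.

K has 6 vertices, 12 edges, 8 triangles.
rank ∂_0 = 0, rank ∂_1 = 5 ⇒ b_0 = 6 − 0 − 5 = 1; all invariant factors of ∂_1 are 1 so no torsion. So H_0 = Z.
rank ∂_1 = 5, rank ∂_2 = 7 ⇒ b_1 = 12 − 5 − 7 = 0; all invariant factors of ∂_2 are 1 so no torsion. So H_1 = 0.
rank ∂_2 = 7, rank ∂_3 = 0 ⇒ b_2 = 8 − 7 − 0 = 1. So H_2 = Z.

H_0 ≅ Z,  H_1 = 0,  H_2 ≅ Z.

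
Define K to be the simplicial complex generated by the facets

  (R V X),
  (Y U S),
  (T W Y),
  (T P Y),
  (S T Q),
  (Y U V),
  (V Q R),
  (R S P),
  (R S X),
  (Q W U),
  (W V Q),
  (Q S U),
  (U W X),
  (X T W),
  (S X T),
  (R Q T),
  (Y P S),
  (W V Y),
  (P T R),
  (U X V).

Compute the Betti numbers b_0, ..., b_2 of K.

Fix the vertex order P < Q < R < S < T < U < V < W < X < Y and write every simplex with vertices in increasing order. Then dim K = 2 and the simplices of K are:

  0-simplices (10): P, Q, R, S, T, U, V, W, X, Y
  1-simplices (30): PR, PS, PT, PY, QR, QS, QT, QU, QV, QW, RS, RT, RV, RX, ST, SU, SX, SY, TW, TX, TY, UV, UW, UX, UY, VW, VX, VY, WX, WY
  2-simplices (20): PRS, PRT, PSY, PTY, QRT, QRV, QST, QSU, QUW, QVW, RSX, RVX, STX, SUY, TWX, TWY, UVX, UVY, UWX, VWY

Hence C_0 ≅ Z^10, C_1 ≅ Z^30, C_2 ≅ Z^20.

The boundary map ∂_1: C_1 → C_0 sends each edge [p,q] (with p < q) to q − p. For instance
  ∂WX = X − W.
This gives a 10×30 integer matrix of rank 9; reducing to Smith normal form yields diagonal entries (1,1,1,1,1,1,1,1,1).

∂_2: C_2 → C_1 acts by ∂[p,q,r] = [q,r] − [p,r] + [p,q]. For instance
  ∂PSY = SY − PY + PS,
  ∂RSX = SX − RX + RS.
As a 30×20 matrix over Z this has rank 20, with invariant factors (1,1,1,1,1,1,1,1,1,1,1,1,1,1,1,1,1,1,1,2).

Now H_k = ker ∂_k / im ∂_{k+1}, so:

  H_0: rank C_0 − rank ∂_1 = 10 − 9 = 1, and the invariant factors of ∂_1 are all 1, so H_0 ≅ Z.
  H_1: rank ker ∂_1 − rank ∂_2 = (30 − 9) − 20 = 1, and ∂_2 has invariant factor 2 > 1, so H_1 ≅ Z ⊕ Z/2Z.
  H_2: rank ker ∂_2 − rank ∂_3 = (20 − 20) − 0 = 0, and there is no ∂_3, so H_2 ≅ 0.

As a check, the Euler characteristic is 10 − 30 + 20 = 0, which agrees with 1 − 1 + 0 = 0.

Hence the Betti numbers are b_0 = 1, b_1 = 1, b_2 = 0.

b_0 = 1, b_1 = 1, b_2 = 0.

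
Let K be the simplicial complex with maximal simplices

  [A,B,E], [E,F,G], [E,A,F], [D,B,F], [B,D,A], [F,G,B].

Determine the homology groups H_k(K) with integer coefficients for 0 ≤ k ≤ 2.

H_0 ≅ Z,  H_1 ≅ Z,  H_2 = 0.

We work with the vertex ordering A < B < D < E < F < G. The simplices of K, each written with vertices in increasing order, are:

  0-simplices (6): A, B, D, E, F, G
  1-simplices (12): AB, AD, AE, AF, BD, BE, BF, BG, DF, EF, EG, FG
  2-simplices (6): ABD, ABE, AEF, BDF, BFG, EFG

so the chain groups are C_0 ≅ Z^6, C_1 ≅ Z^12, C_2 ≅ Z^6.

Boundary ∂_1: C_1 → C_0 is given by ∂[p,q] = [q] − [p]. For instance
  ∂DF = F − D.
As a 6×12 matrix over Z this has rank 5, with invariant factors (1,1,1,1,1).

Boundary ∂_2: C_2 → C_1 maps a triangle to the signed sum of its edges. For instance
  ∂ABE = BE − AE + AB,
  ∂BDF = DF − BF + BD.
This gives a 12×6 integer matrix of rank 6; reducing to Smith normal form yields diagonal entries (1,1,1,1,1,1).

Reading off H_k = ker ∂_k / im ∂_{k+1}:

  H_0: rank C_0 − rank ∂_1 = 6 − 5 = 1, and the invariant factors of ∂_1 are all 1, so H_0 ≅ Z.
  H_1: rank ker ∂_1 − rank ∂_2 = (12 − 5) − 6 = 1, and the invariant factors of ∂_2 are all 1, so H_1 ≅ Z.
  H_2: rank ker ∂_2 − rank ∂_3 = (6 − 6) − 0 = 0, and there is no ∂_3, so H_2 ≅ 0.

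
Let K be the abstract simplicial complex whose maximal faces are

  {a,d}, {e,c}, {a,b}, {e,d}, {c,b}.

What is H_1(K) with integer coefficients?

H_1 ≅ Z.

Order the vertices as a < b < c < d < e. Listing each simplex with vertices in this order, K has dimension 1 with simplices:

  0-simplices (5): a, b, c, d, e
  1-simplices (5): ab, ad, bc, ce, de

giving chain groups C_0 ≅ Z^5, C_1 ≅ Z^5.

∂_1: C_1 → C_0 sends each edge [p,q] (with p < q) to q − p. For instance
  ∂ce = e − c.
As a 5×5 matrix over Z this has rank 4, with invariant factors (1,1,1,1).

Computing H_k = (kernel of ∂_k) / (image of ∂_{k+1}):

  H_1: rank ker ∂_1 − rank ∂_2 = (5 − 4) − 0 = 1, and there is no ∂_2, so H_1 ≅ Z.

(K is a triangulation of the circle S^1.)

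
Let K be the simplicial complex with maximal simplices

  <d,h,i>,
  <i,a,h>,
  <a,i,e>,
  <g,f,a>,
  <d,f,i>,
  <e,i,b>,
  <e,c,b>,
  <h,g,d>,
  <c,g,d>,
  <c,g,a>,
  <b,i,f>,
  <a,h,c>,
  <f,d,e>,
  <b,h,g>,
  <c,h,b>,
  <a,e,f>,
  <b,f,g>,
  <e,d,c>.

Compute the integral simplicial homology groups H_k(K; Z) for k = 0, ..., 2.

H_0 = Z,  H_1 = Z ⊕ Z_2,  H_2 = 0.

We work with the vertex ordering a < b < c < d < e < f < g < h < i. The simplices of K, each written with vertices in increasing order, are:

  0-simplices (9): a, b, c, d, e, f, g, h, i
  1-simplices (27): ac, ae, af, ag, ah, ai, bc, be, bf, bg, bh, bi, cd, ce, cg, ch, de, df, dg, dh, di, ef, ei, fg, fi, gh, hi
  2-simplices (18): acg, ach, aef, aei, afg, ahi, bce, bch, bei, bfg, bfi, bgh, cde, cdg, def, dfi, dgh, dhi

so the chain groups are C_0 ≅ Z^9, C_1 ≅ Z^27, C_2 ≅ Z^18.

The boundary map ∂_1: C_1 → C_0 is given by ∂[p,q] = [q] − [p].
The 9×27 boundary matrix has rank 8 and Smith normal form diag(1,1,1,1,1,1,1,1).

∂_2: C_2 → C_1 acts by ∂[p,q,r] = [q,r] − [p,r] + [p,q]. For instance
  ∂ahi = hi − ai + ah,
  ∂cdg = dg − cg + cd.
The 27×18 boundary matrix has rank 18 and Smith normal form diag(1,1,1,1,1,1,1,1,1,1,1,1,1,1,1,1,1,2).

Now H_k = ker ∂_k / im ∂_{k+1}, so:

  H_0: rank C_0 − rank ∂_1 = 9 − 8 = 1, and the invariant factors of ∂_1 are all 1, so H_0 ≅ Z.
  H_1: rank ker ∂_1 − rank ∂_2 = (27 − 8) − 18 = 1, and ∂_2 has invariant factor 2 > 1, so H_1 ≅ Z ⊕ Z_2.
  H_2: rank ker ∂_2 − rank ∂_3 = (18 − 18) − 0 = 0, and there is no ∂_3, so H_2 ≅ 0.

(K is a triangulation of the Klein bottle.)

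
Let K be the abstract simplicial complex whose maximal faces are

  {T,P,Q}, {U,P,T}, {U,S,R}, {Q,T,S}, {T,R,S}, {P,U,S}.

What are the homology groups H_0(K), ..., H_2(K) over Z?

H_0 = Z,  H_1 = Z,  H_2 = 0.

Take the total order P < Q < R < S < T < U on the vertex set. Then K (dimension 2) consists of the simplices:

  0-simplices (6): P, Q, R, S, T, U
  1-simplices (12): PQ, PS, PT, PU, QS, QT, RS, RT, RU, ST, SU, TU
  2-simplices (6): PQT, PSU, PTU, QST, RST, RSU

giving chain groups C_0 ≅ Z^6, C_1 ≅ Z^12, C_2 ≅ Z^6.

Boundary ∂_1: C_1 → C_0 sends each edge [p,q] (with p < q) to q − p. For instance
  ∂TU = U − T.
The 6×12 boundary matrix has rank 5 and Smith normal form diag(1,1,1,1,1).

Boundary ∂_2: C_2 → C_1 sends each 2-simplex [p,q,r] to [q,r] − [p,r] + [p,q]. For instance
  ∂RST = ST − RT + RS,
  ∂PQT = QT − PT + PQ.
The resulting 12×6 matrix has rank 6, and its Smith normal form has invariant factors (1,1,1,1,1,1).

From H_k ≅ ker(∂_k) / im(∂_{k+1}) we obtain:

  H_0: rank C_0 − rank ∂_1 = 6 − 5 = 1, and the invariant factors of ∂_1 are all 1, so H_0 ≅ Z.
  H_1: rank ker ∂_1 − rank ∂_2 = (12 − 5) − 6 = 1, and the invariant factors of ∂_2 are all 1, so H_1 ≅ Z.
  H_2: rank ker ∂_2 − rank ∂_3 = (6 − 6) − 0 = 0, and there is no ∂_3, so H_2 ≅ 0.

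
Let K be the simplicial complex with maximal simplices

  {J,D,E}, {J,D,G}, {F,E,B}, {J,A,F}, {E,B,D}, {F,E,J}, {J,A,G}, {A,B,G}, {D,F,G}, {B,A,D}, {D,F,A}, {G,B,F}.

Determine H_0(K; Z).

Take the total order A < B < D < E < F < G < J on the vertex set. Then K (dimension 2) consists of the simplices:

  0-simplices (7): A, B, D, E, F, G, J
  1-simplices (18): AB, AD, AF, AG, AJ, BD, BE, BF, BG, DE, DF, DG, DJ, EF, EJ, FG, FJ, GJ
  2-simplices (12): ABD, ABG, ADF, AFJ, AGJ, BDE, BEF, BFG, DEJ, DFG, DGJ, EFJ

so the chain groups are C_0 ≅ Z^7, C_1 ≅ Z^18, C_2 ≅ Z^12.

The boundary map ∂_1: C_1 → C_0 maps an edge to its endpoints' difference, ∂[p,q] = q − p. For instance
  ∂EJ = J − E.
As a 7×18 matrix over Z this has rank 6, with invariant factors (1,1,1,1,1,1).

∂_2: C_2 → C_1 acts by ∂[p,q,r] = [q,r] − [p,r] + [p,q]. For instance
  ∂BEF = EF − BF + BE,
  ∂ABG = BG − AG + AB.
As a 18×12 matrix over Z this has rank 12, with invariant factors (1,1,1,1,1,1,1,1,1,1,1,2).

From H_k ≅ ker(∂_k) / im(∂_{k+1}) we obtain:

  H_0: rank C_0 − rank ∂_1 = 7 − 6 = 1, and the invariant factors of ∂_1 are all 1, so H_0 = Z.

H_0 = Z.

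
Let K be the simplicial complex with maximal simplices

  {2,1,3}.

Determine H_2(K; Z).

H_2 ≅ 0.

Order the vertices as 1 < 2 < 3. Listing each simplex with vertices in this order, K has dimension 2 with simplices:

  0-simplices (3): [1], [2], [3]
  1-simplices (3): [1,2], [1,3], [2,3]
  2-simplices (1): [1,2,3]

so the chain groups are C_0 ≅ Z^3, C_1 ≅ Z^3, C_2 ≅ Z^1.

∂_1: C_1 → C_0 maps an edge to its endpoints' difference, ∂[p,q] = q − p. For instance
  ∂[1,3] = [3] − [1].
As a 3×3 matrix over Z this has rank 2, with invariant factors (1,1).

The boundary map ∂_2: C_2 → C_1 maps a triangle to the signed sum of its edges. For instance
  ∂[1,2,3] = [2,3] − [1,3] + [1,2].
The resulting 3×1 matrix has rank 1, and its Smith normal form has invariant factors (1).

Computing H_k = (kernel of ∂_k) / (image of ∂_{k+1}):

  H_2: rank ker ∂_2 − rank ∂_3 = (1 − 1) − 0 = 0, and there is no ∂_3, so H_2 = 0.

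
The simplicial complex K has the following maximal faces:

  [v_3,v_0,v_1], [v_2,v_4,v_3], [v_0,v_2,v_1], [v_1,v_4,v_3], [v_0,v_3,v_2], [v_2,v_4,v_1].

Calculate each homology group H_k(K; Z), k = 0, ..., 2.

Take the total order v_0 < v_1 < v_2 < v_3 < v_4 on the vertex set. Then K (dimension 2) consists of the simplices:

  0-simplices (5): [v_0], [v_1], [v_2], [v_3], [v_4]
  1-simplices (9): [v_0,v_1], [v_0,v_2], [v_0,v_3], [v_1,v_2], [v_1,v_3], [v_1,v_4], [v_2,v_3], [v_2,v_4], [v_3,v_4]
  2-simplices (6): [v_0,v_1,v_2], [v_0,v_1,v_3], [v_0,v_2,v_3], [v_1,v_2,v_4], [v_1,v_3,v_4], [v_2,v_3,v_4]

so the chain groups are C_0 ≅ Z^5, C_1 ≅ Z^9, C_2 ≅ Z^6.

The boundary map ∂_1: C_1 → C_0 is given by ∂[p,q] = [q] − [p]. For instance
  ∂[v_1,v_3] = [v_3] − [v_1].
The 5×9 boundary matrix has rank 4 and Smith normal form diag(1,1,1,1).

The boundary map ∂_2: C_2 → C_1 maps a triangle to the signed sum of its edges. For instance
  ∂[v_0,v_2,v_3] = [v_2,v_3] − [v_0,v_3] + [v_0,v_2],
  ∂[v_1,v_2,v_4] = [v_2,v_4] − [v_1,v_4] + [v_1,v_2].
The 9×6 boundary matrix has rank 5 and Smith normal form diag(1,1,1,1,1).

Reading off H_k = ker ∂_k / im ∂_{k+1}:

  H_0: rank C_0 − rank ∂_1 = 5 − 4 = 1, and the invariant factors of ∂_1 are all 1, so H_0 = Z.
  H_1: rank ker ∂_1 − rank ∂_2 = (9 − 4) − 5 = 0, and the invariant factors of ∂_2 are all 1, so H_1 = 0.
  H_2: rank ker ∂_2 − rank ∂_3 = (6 − 5) − 0 = 1, and there is no ∂_3, so H_2 = Z.

(K is a triangulation of the 2-sphere S^2.)

H_0 = Z,  H_1 = 0,  H_2 = Z.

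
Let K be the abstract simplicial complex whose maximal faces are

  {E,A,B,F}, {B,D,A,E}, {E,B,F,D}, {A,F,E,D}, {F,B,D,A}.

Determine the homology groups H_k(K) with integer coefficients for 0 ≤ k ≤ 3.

Fix the vertex order A < B < D < E < F and write every simplex with vertices in increasing order. Then dim K = 3 and the simplices of K are:

  0-simplices (5): A, B, D, E, F
  1-simplices (10): AB, AD, AE, AF, BD, BE, BF, DE, DF, EF
  2-simplices (10): ABD, ABE, ABF, ADE, ADF, AEF, BDE, BDF, BEF, DEF
  3-simplices (5): ABDE, ABDF, ABEF, ADEF, BDEF

so the chain groups are C_0 ≅ Z^5, C_1 ≅ Z^10, C_2 ≅ Z^10, C_3 ≅ Z^5.

The boundary map ∂_1: C_1 → C_0 is given by ∂[p,q] = [q] − [p]. For instance
  ∂DF = F − D.
This gives a 5×10 integer matrix of rank 4; reducing to Smith normal form yields diagonal entries (1,1,1,1).

Boundary ∂_2: C_2 → C_1 sends each 2-simplex [p,q,r] to [q,r] − [p,r] + [p,q]. For instance
  ∂ABD = BD − AD + AB,
  ∂ABE = BE − AE + AB.
The resulting 10×10 matrix has rank 6, and its Smith normal form has invariant factors (1,1,1,1,1,1).

The boundary map ∂_3: C_3 → C_2 sends each 3-simplex σ to the alternating sum Σ_i (−1)^i (σ with its i-th vertex removed). For instance
  ∂ABEF = BEF − AEF + ABF − ABE,
  ∂ADEF = DEF − AEF + ADF − ADE.
This gives a 10×5 integer matrix of rank 4; reducing to Smith normal form yields diagonal entries (1,1,1,1).

From H_k ≅ ker(∂_k) / im(∂_{k+1}) we obtain:

  H_0: rank C_0 − rank ∂_1 = 5 − 4 = 1, and the invariant factors of ∂_1 are all 1, so H_0 ≅ Z.
  H_1: rank ker ∂_1 − rank ∂_2 = (10 − 4) − 6 = 0, and the invariant factors of ∂_2 are all 1, so H_1 ≅ 0.
  H_2: rank ker ∂_2 − rank ∂_3 = (10 − 6) − 4 = 0, and the invariant factors of ∂_3 are all 1, so H_2 ≅ 0.
  H_3: rank ker ∂_3 − rank ∂_4 = (5 − 4) − 0 = 1, and there is no ∂_4, so H_3 ≅ Z.

H_0 = Z,  H_1 = 0,  H_2 = 0,  H_3 = Z.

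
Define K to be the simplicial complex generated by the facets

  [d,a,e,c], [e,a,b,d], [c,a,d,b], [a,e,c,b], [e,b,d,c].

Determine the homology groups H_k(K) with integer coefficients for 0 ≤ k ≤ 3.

K has 5 vertices, 10 edges, 10 triangles, 5 3-simplices.
rank ∂_0 = 0, rank ∂_1 = 4 ⇒ b_0 = 5 − 0 − 4 = 1; all invariant factors of ∂_1 are 1 so no torsion. So H_0 = Z.
rank ∂_1 = 4, rank ∂_2 = 6 ⇒ b_1 = 10 − 4 − 6 = 0; all invariant factors of ∂_2 are 1 so no torsion. So H_1 = 0.
rank ∂_2 = 6, rank ∂_3 = 4 ⇒ b_2 = 10 − 6 − 4 = 0; all invariant factors of ∂_3 are 1 so no torsion. So H_2 = 0.
rank ∂_3 = 4, rank ∂_4 = 0 ⇒ b_3 = 5 − 4 − 0 = 1. So H_3 = Z.

H_0 ≅ Z,  H_1 = 0,  H_2 = 0,  H_3 ≅ Z.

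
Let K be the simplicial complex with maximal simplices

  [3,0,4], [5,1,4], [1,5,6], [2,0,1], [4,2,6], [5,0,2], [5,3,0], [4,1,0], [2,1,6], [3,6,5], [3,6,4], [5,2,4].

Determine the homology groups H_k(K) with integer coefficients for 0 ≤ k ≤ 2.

H_0 ≅ Z,  H_1 ≅ Z/2,  H_2 = 0.

Fix the vertex order 0 < 1 < 2 < 3 < 4 < 5 < 6 and write every simplex with vertices in increasing order. Then dim K = 2 and the simplices of K are:

  0-simplices (7): [0], [1], [2], [3], [4], [5], [6]
  1-simplices (18): [0,1], [0,2], [0,3], [0,4], [0,5], [1,2], [1,4], [1,5], [1,6], [2,4], [2,5], [2,6], [3,4], [3,5], [3,6], [4,5], [4,6], [5,6]
  2-simplices (12): [0,1,2], [0,1,4], [0,2,5], [0,3,4], [0,3,5], [1,2,6], [1,4,5], [1,5,6], [2,4,5], [2,4,6], [3,4,6], [3,5,6]

giving chain groups C_0 ≅ Z^7, C_1 ≅ Z^18, C_2 ≅ Z^12.

Boundary ∂_1: C_1 → C_0 maps an edge to its endpoints' difference, ∂[p,q] = q − p. For instance
  ∂[4,6] = [6] − [4].
This gives a 7×18 integer matrix of rank 6; reducing to Smith normal form yields diagonal entries (1,1,1,1,1,1).

The boundary map ∂_2: C_2 → C_1 acts by ∂[p,q,r] = [q,r] − [p,r] + [p,q]. For instance
  ∂[2,4,6] = [4,6] − [2,6] + [2,4],
  ∂[0,3,5] = [3,5] − [0,5] + [0,3].
The 18×12 boundary matrix has rank 12 and Smith normal form diag(1,1,1,1,1,1,1,1,1,1,1,2).

Reading off H_k = ker ∂_k / im ∂_{k+1}:

  H_0: rank C_0 − rank ∂_1 = 7 − 6 = 1, and the invariant factors of ∂_1 are all 1, so H_0 = Z.
  H_1: rank ker ∂_1 − rank ∂_2 = (18 − 6) − 12 = 0, and ∂_2 has invariant factor 2 > 1, so H_1 = Z/2.
  H_2: rank ker ∂_2 − rank ∂_3 = (12 − 12) − 0 = 0, and there is no ∂_3, so H_2 = 0.

As a check, the Euler characteristic is 7 − 18 + 12 = 1, which agrees with 1 − 0 + 0 = 1.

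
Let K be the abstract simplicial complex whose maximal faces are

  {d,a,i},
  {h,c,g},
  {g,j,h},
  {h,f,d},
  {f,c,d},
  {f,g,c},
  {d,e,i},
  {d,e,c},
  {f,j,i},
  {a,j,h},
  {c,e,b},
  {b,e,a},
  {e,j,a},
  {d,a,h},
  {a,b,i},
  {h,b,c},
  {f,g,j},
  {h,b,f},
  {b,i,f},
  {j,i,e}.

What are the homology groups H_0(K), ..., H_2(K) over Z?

H_0 = Z,  H_1 = Z ⊕ Z/2Z,  H_2 = 0.

Fix the vertex order a < b < c < d < e < f < g < h < i < j and write every simplex with vertices in increasing order. Then dim K = 2 and the simplices of K are:

  0-simplices (10): a, b, c, d, e, f, g, h, i, j
  1-simplices (30): ab, ad, ae, ah, ai, aj, bc, be, bf, bh, bi, cd, ce, cf, cg, ch, de, df, dh, di, ei, ej, fg, fh, fi, fj, gh, gj, hj, ij
  2-simplices (20): abe, abi, adh, adi, aej, ahj, bce, bch, bfh, bfi, cde, cdf, cfg, cgh, dei, dfh, eij, fgj, fij, ghj

so the chain groups are C_0 ≅ Z^10, C_1 ≅ Z^30, C_2 ≅ Z^20.

The boundary map ∂_1: C_1 → C_0 sends each edge [p,q] (with p < q) to q − p.
The resulting 10×30 matrix has rank 9, and its Smith normal form has invariant factors (1,1,1,1,1,1,1,1,1).

The boundary map ∂_2: C_2 → C_1 maps a triangle to the signed sum of its edges. For instance
  ∂fij = ij − fj + fi,
  ∂aej = ej − aj + ae.
The 30×20 boundary matrix has rank 20 and Smith normal form diag(1,1,1,1,1,1,1,1,1,1,1,1,1,1,1,1,1,1,1,2).

Computing H_k = (kernel of ∂_k) / (image of ∂_{k+1}):

  H_0: rank C_0 − rank ∂_1 = 10 − 9 = 1, and the invariant factors of ∂_1 are all 1, so H_0 = Z.
  H_1: rank ker ∂_1 − rank ∂_2 = (30 − 9) − 20 = 1, and ∂_2 has invariant factor 2 > 1, so H_1 = Z ⊕ Z/2Z.
  H_2: rank ker ∂_2 − rank ∂_3 = (20 − 20) − 0 = 0, and there is no ∂_3, so H_2 = 0.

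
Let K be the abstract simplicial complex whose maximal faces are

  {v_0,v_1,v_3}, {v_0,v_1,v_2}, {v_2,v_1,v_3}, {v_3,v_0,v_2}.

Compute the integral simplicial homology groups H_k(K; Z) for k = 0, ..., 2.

Fix the vertex order v_0 < v_1 < v_2 < v_3 and write every simplex with vertices in increasing order. Then dim K = 2 and the simplices of K are:

  0-simplices (4): [v_0], [v_1], [v_2], [v_3]
  1-simplices (6): [v_0,v_1], [v_0,v_2], [v_0,v_3], [v_1,v_2], [v_1,v_3], [v_2,v_3]
  2-simplices (4): [v_0,v_1,v_2], [v_0,v_1,v_3], [v_0,v_2,v_3], [v_1,v_2,v_3]

Hence C_0 ≅ Z^4, C_1 ≅ Z^6, C_2 ≅ Z^4.

Boundary ∂_1: C_1 → C_0 is given by ∂[p,q] = [q] − [p]. For instance
  ∂[v_2,v_3] = [v_3] − [v_2].
The resulting 4×6 matrix has rank 3, and its Smith normal form has invariant factors (1,1,1).

The boundary map ∂_2: C_2 → C_1 acts by ∂[p,q,r] = [q,r] − [p,r] + [p,q]. For instance
  ∂[v_0,v_2,v_3] = [v_2,v_3] − [v_0,v_3] + [v_0,v_2],
  ∂[v_1,v_2,v_3] = [v_2,v_3] − [v_1,v_3] + [v_1,v_2].
As a 6×4 matrix over Z this has rank 3, with invariant factors (1,1,1).

From H_k ≅ ker(∂_k) / im(∂_{k+1}) we obtain:

  H_0: rank C_0 − rank ∂_1 = 4 − 3 = 1, and the invariant factors of ∂_1 are all 1, so H_0 = Z.
  H_1: rank ker ∂_1 − rank ∂_2 = (6 − 3) − 3 = 0, and the invariant factors of ∂_2 are all 1, so H_1 = 0.
  H_2: rank ker ∂_2 − rank ∂_3 = (4 − 3) − 0 = 1, and there is no ∂_3, so H_2 = Z.

As a check, the Euler characteristic is 4 − 6 + 4 = 2, which agrees with 1 − 0 + 1 = 2.

H_0 = Z,  H_1 = 0,  H_2 = Z.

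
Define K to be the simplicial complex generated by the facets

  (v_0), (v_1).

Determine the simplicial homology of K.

We work with the vertex ordering v_0 < v_1. The simplices of K, each written with vertices in increasing order, are:

  0-simplices (2): [v_0], [v_1]

so the chain groups are C_0 ≅ Z^2.

Computing H_k = (kernel of ∂_k) / (image of ∂_{k+1}):

  H_0: rank C_0 − rank ∂_1 = 2 − 0 = 2, and there is no ∂_1, so H_0 = Z^2.

(K is a triangulation of a set of 2 points.)

H_0 ≅ Z^2.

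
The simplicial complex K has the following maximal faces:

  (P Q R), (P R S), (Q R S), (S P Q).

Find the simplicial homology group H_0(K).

Fix the vertex order P < Q < R < S and write every simplex with vertices in increasing order. Then dim K = 2 and the simplices of K are:

  0-simplices (4): P, Q, R, S
  1-simplices (6): PQ, PR, PS, QR, QS, RS
  2-simplices (4): PQR, PQS, PRS, QRS

Hence C_0 ≅ Z^4, C_1 ≅ Z^6, C_2 ≅ Z^4.

∂_1: C_1 → C_0 sends each edge [p,q] (with p < q) to q − p. For instance
  ∂PS = S − P.
This gives a 4×6 integer matrix of rank 3; reducing to Smith normal form yields diagonal entries (1,1,1).

The boundary map ∂_2: C_2 → C_1 maps a triangle to the signed sum of its edges. For instance
  ∂PRS = RS − PS + PR,
  ∂PQR = QR − PR + PQ.
The 6×4 boundary matrix has rank 3 and Smith normal form diag(1,1,1).

Computing H_k = (kernel of ∂_k) / (image of ∂_{k+1}):

  H_0: rank C_0 − rank ∂_1 = 4 − 3 = 1, and the invariant factors of ∂_1 are all 1, so H_0 ≅ Z.

(K is a triangulation of the 2-sphere S^2.)

H_0 ≅ Z.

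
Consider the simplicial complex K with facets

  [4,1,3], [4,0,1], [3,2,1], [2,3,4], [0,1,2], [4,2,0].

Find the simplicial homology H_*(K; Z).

Fix the vertex order 0 < 1 < 2 < 3 < 4 and write every simplex with vertices in increasing order. Then dim K = 2 and the simplices of K are:

  0-simplices (5): [0], [1], [2], [3], [4]
  1-simplices (9): [0,1], [0,2], [0,4], [1,2], [1,3], [1,4], [2,3], [2,4], [3,4]
  2-simplices (6): [0,1,2], [0,1,4], [0,2,4], [1,2,3], [1,3,4], [2,3,4]

so the chain groups are C_0 ≅ Z^5, C_1 ≅ Z^9, C_2 ≅ Z^6.

Boundary ∂_1: C_1 → C_0 is given by ∂[p,q] = [q] − [p].
This gives a 5×9 integer matrix of rank 4; reducing to Smith normal form yields diagonal entries (1,1,1,1).

Boundary ∂_2: C_2 → C_1 sends each 2-simplex [p,q,r] to [q,r] − [p,r] + [p,q]. For instance
  ∂[0,2,4] = [2,4] − [0,4] + [0,2],
  ∂[0,1,4] = [1,4] − [0,4] + [0,1].
The resulting 9×6 matrix has rank 5, and its Smith normal form has invariant factors (1,1,1,1,1).

Now H_k = ker ∂_k / im ∂_{k+1}, so:

  H_0: rank C_0 − rank ∂_1 = 5 − 4 = 1, and the invariant factors of ∂_1 are all 1, so H_0 = Z.
  H_1: rank ker ∂_1 − rank ∂_2 = (9 − 4) − 5 = 0, and the invariant factors of ∂_2 are all 1, so H_1 = 0.
  H_2: rank ker ∂_2 − rank ∂_3 = (6 − 5) − 0 = 1, and there is no ∂_3, so H_2 = Z.

(K is a triangulation of the 2-sphere S^2.)

H_0 ≅ Z,  H_1 = 0,  H_2 ≅ Z.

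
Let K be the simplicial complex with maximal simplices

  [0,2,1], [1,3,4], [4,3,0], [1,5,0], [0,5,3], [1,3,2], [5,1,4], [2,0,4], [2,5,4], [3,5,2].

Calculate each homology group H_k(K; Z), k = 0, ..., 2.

Fix the vertex order 0 < 1 < 2 < 3 < 4 < 5 and write every simplex with vertices in increasing order. Then dim K = 2 and the simplices of K are:

  0-simplices (6): [0], [1], [2], [3], [4], [5]
  1-simplices (15): [0,1], [0,2], [0,3], [0,4], [0,5], [1,2], [1,3], [1,4], [1,5], [2,3], [2,4], [2,5], [3,4], [3,5], [4,5]
  2-simplices (10): [0,1,2], [0,1,5], [0,2,4], [0,3,4], [0,3,5], [1,2,3], [1,3,4], [1,4,5], [2,3,5], [2,4,5]

so the chain groups are C_0 ≅ Z^6, C_1 ≅ Z^15, C_2 ≅ Z^10.

∂_1: C_1 → C_0 sends each edge [p,q] (with p < q) to q − p. For instance
  ∂[1,2] = [2] − [1].
This gives a 6×15 integer matrix of rank 5; reducing to Smith normal form yields diagonal entries (1,1,1,1,1).

∂_2: C_2 → C_1 maps a triangle to the signed sum of its edges. For instance
  ∂[2,4,5] = [4,5] − [2,5] + [2,4],
  ∂[1,3,4] = [3,4] − [1,4] + [1,3].
This gives a 15×10 integer matrix of rank 10; reducing to Smith normal form yields diagonal entries (1,1,1,1,1,1,1,1,1,2).

Computing H_k = (kernel of ∂_k) / (image of ∂_{k+1}):

  H_0: rank C_0 − rank ∂_1 = 6 − 5 = 1, and the invariant factors of ∂_1 are all 1, so H_0 = Z.
  H_1: rank ker ∂_1 − rank ∂_2 = (15 − 5) − 10 = 0, and ∂_2 has invariant factor 2 > 1, so H_1 = Z/2.
  H_2: rank ker ∂_2 − rank ∂_3 = (10 − 10) − 0 = 0, and there is no ∂_3, so H_2 = 0.

H_0 ≅ Z,  H_1 ≅ Z/2,  H_2 = 0.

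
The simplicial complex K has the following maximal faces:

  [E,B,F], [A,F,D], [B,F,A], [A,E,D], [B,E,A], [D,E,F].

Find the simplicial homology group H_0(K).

H_0 ≅ Z.

Take the total order A < B < D < E < F on the vertex set. Then K (dimension 2) consists of the simplices:

  0-simplices (5): A, B, D, E, F
  1-simplices (9): AB, AD, AE, AF, BE, BF, DE, DF, EF
  2-simplices (6): ABE, ABF, ADE, ADF, BEF, DEF

giving chain groups C_0 ≅ Z^5, C_1 ≅ Z^9, C_2 ≅ Z^6.

The boundary map ∂_1: C_1 → C_0 is given by ∂[p,q] = [q] − [p]. For instance
  ∂AB = B − A.
The resulting 5×9 matrix has rank 4, and its Smith normal form has invariant factors (1,1,1,1).

∂_2: C_2 → C_1 sends each 2-simplex [p,q,r] to [q,r] − [p,r] + [p,q]. For instance
  ∂ADE = DE − AE + AD,
  ∂ABF = BF − AF + AB.
As a 9×6 matrix over Z this has rank 5, with invariant factors (1,1,1,1,1).

Now H_k = ker ∂_k / im ∂_{k+1}, so:

  H_0: rank C_0 − rank ∂_1 = 5 − 4 = 1, and the invariant factors of ∂_1 are all 1, so H_0 = Z.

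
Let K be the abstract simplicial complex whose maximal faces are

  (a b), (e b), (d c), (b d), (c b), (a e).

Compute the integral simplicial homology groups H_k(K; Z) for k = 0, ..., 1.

H_0 ≅ Z,  H_1 ≅ Z^2.

K has 5 vertices, 6 edges.
rank ∂_0 = 0, rank ∂_1 = 4 ⇒ b_0 = 5 − 0 − 4 = 1; all invariant factors of ∂_1 are 1 so no torsion. So H_0 ≅ Z.
rank ∂_1 = 4, rank ∂_2 = 0 ⇒ b_1 = 6 − 4 − 0 = 2. So H_1 ≅ Z^2.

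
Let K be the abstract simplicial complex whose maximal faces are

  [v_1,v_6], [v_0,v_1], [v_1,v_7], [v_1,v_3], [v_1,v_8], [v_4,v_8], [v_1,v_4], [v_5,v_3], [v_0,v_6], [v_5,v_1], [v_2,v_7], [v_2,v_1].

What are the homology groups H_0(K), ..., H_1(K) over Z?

H_0 ≅ Z,  H_1 ≅ Z^4.

Order the vertices as v_0 < v_1 < v_2 < v_3 < v_4 < v_5 < v_6 < v_7 < v_8. Listing each simplex with vertices in this order, K has dimension 1 with simplices:

  0-simplices (9): [v_0], [v_1], [v_2], [v_3], [v_4], [v_5], [v_6], [v_7], [v_8]
  1-simplices (12): [v_0,v_1], [v_0,v_6], [v_1,v_2], [v_1,v_3], [v_1,v_4], [v_1,v_5], [v_1,v_6], [v_1,v_7], [v_1,v_8], [v_2,v_7], [v_3,v_5], [v_4,v_8]

giving chain groups C_0 ≅ Z^9, C_1 ≅ Z^12.

Boundary ∂_1: C_1 → C_0 maps an edge to its endpoints' difference, ∂[p,q] = q − p.
The 9×12 boundary matrix has rank 8 and Smith normal form diag(1,1,1,1,1,1,1,1).

Now H_k = ker ∂_k / im ∂_{k+1}, so:

  H_0: rank C_0 − rank ∂_1 = 9 − 8 = 1, and the invariant factors of ∂_1 are all 1, so H_0 = Z.
  H_1: rank ker ∂_1 − rank ∂_2 = (12 − 8) − 0 = 4, and there is no ∂_2, so H_1 = Z^4.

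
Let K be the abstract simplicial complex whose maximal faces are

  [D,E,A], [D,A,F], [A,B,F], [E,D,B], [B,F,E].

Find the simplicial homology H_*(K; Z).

Take the total order A < B < D < E < F on the vertex set. Then K (dimension 2) consists of the simplices:

  0-simplices (5): A, B, D, E, F
  1-simplices (10): AB, AD, AE, AF, BD, BE, BF, DE, DF, EF
  2-simplices (5): ABF, ADE, ADF, BDE, BEF

so the chain groups are C_0 ≅ Z^5, C_1 ≅ Z^10, C_2 ≅ Z^5.

Boundary ∂_1: C_1 → C_0 sends each edge [p,q] (with p < q) to q − p.
As a 5×10 matrix over Z this has rank 4, with invariant factors (1,1,1,1).

∂_2: C_2 → C_1 acts by ∂[p,q,r] = [q,r] − [p,r] + [p,q]. For instance
  ∂BEF = EF − BF + BE,
  ∂ADF = DF − AF + AD.
The resulting 10×5 matrix has rank 5, and its Smith normal form has invariant factors (1,1,1,1,1).

Now H_k = ker ∂_k / im ∂_{k+1}, so:

  H_0: rank C_0 − rank ∂_1 = 5 − 4 = 1, and the invariant factors of ∂_1 are all 1, so H_0 ≅ Z.
  H_1: rank ker ∂_1 − rank ∂_2 = (10 − 4) − 5 = 1, and the invariant factors of ∂_2 are all 1, so H_1 ≅ Z.
  H_2: rank ker ∂_2 − rank ∂_3 = (5 − 5) − 0 = 0, and there is no ∂_3, so H_2 ≅ 0.

(K is a triangulation of the Möbius band.)

H_0 = Z,  H_1 = Z,  H_2 = 0.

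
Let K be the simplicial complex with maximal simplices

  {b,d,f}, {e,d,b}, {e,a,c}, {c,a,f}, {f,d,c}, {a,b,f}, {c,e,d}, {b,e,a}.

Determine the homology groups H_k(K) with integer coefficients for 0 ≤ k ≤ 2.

H_0 = Z,  H_1 = 0,  H_2 = Z.

Fix the vertex order a < b < c < d < e < f and write every simplex with vertices in increasing order. Then dim K = 2 and the simplices of K are:

  0-simplices (6): a, b, c, d, e, f
  1-simplices (12): ab, ac, ae, af, bd, be, bf, cd, ce, cf, de, df
  2-simplices (8): abe, abf, ace, acf, bde, bdf, cde, cdf

so the chain groups are C_0 ≅ Z^6, C_1 ≅ Z^12, C_2 ≅ Z^8.

The boundary map ∂_1: C_1 → C_0 is given by ∂[p,q] = [q] − [p].
The resulting 6×12 matrix has rank 5, and its Smith normal form has invariant factors (1,1,1,1,1).

Boundary ∂_2: C_2 → C_1 maps a triangle to the signed sum of its edges. For instance
  ∂abe = be − ae + ab,
  ∂cde = de − ce + cd.
As a 12×8 matrix over Z this has rank 7, with invariant factors (1,1,1,1,1,1,1).

From H_k ≅ ker(∂_k) / im(∂_{k+1}) we obtain:

  H_0: rank C_0 − rank ∂_1 = 6 − 5 = 1, and the invariant factors of ∂_1 are all 1, so H_0 ≅ Z.
  H_1: rank ker ∂_1 − rank ∂_2 = (12 − 5) − 7 = 0, and the invariant factors of ∂_2 are all 1, so H_1 ≅ 0.
  H_2: rank ker ∂_2 − rank ∂_3 = (8 − 7) − 0 = 1, and there is no ∂_3, so H_2 ≅ Z.

(K is a triangulation of the 2-sphere S^2.)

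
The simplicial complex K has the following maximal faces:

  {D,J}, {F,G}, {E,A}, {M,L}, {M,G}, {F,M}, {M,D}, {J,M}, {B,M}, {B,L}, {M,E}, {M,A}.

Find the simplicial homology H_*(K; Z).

We work with the vertex ordering A < B < D < E < F < G < J < L < M. The simplices of K, each written with vertices in increasing order, are:

  0-simplices (9): A, B, D, E, F, G, J, L, M
  1-simplices (12): AE, AM, BL, BM, DJ, DM, EM, FG, FM, GM, JM, LM

so the chain groups are C_0 ≅ Z^9, C_1 ≅ Z^12.

The boundary map ∂_1: C_1 → C_0 sends each edge [p,q] (with p < q) to q − p.
The resulting 9×12 matrix has rank 8, and its Smith normal form has invariant factors (1,1,1,1,1,1,1,1).

Computing H_k = (kernel of ∂_k) / (image of ∂_{k+1}):

  H_0: rank C_0 − rank ∂_1 = 9 − 8 = 1, and the invariant factors of ∂_1 are all 1, so H_0 ≅ Z.
  H_1: rank ker ∂_1 − rank ∂_2 = (12 − 8) − 0 = 4, and there is no ∂_2, so H_1 ≅ Z^4.

H_0 ≅ Z,  H_1 ≅ Z^4.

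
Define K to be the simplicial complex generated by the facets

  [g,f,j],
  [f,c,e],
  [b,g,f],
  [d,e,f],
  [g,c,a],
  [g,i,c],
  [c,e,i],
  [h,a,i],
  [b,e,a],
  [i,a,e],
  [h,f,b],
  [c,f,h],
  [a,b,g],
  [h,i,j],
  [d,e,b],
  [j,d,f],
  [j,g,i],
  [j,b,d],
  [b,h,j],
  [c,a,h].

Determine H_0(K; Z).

Order the vertices as a < b < c < d < e < f < g < h < i < j. Listing each simplex with vertices in this order, K has dimension 2 with simplices:

  0-simplices (10): a, b, c, d, e, f, g, h, i, j
  1-simplices (30): ab, ac, ae, ag, ah, ai, bd, be, bf, bg, bh, bj, ce, cf, cg, ch, ci, de, df, dj, ef, ei, fg, fh, fj, gi, gj, hi, hj, ij
  2-simplices (20): abe, abg, acg, ach, aei, ahi, bde, bdj, bfg, bfh, bhj, cef, cei, cfh, cgi, def, dfj, fgj, gij, hij

giving chain groups C_0 ≅ Z^10, C_1 ≅ Z^30, C_2 ≅ Z^20.

∂_1: C_1 → C_0 maps an edge to its endpoints' difference, ∂[p,q] = q − p. For instance
  ∂hj = j − h.
The resulting 10×30 matrix has rank 9, and its Smith normal form has invariant factors (1,1,1,1,1,1,1,1,1).

Boundary ∂_2: C_2 → C_1 maps a triangle to the signed sum of its edges. For instance
  ∂ach = ch − ah + ac,
  ∂cei = ei − ci + ce.
As a 30×20 matrix over Z this has rank 20, with invariant factors (1,1,1,1,1,1,1,1,1,1,1,1,1,1,1,1,1,1,1,2).

Now H_k = ker ∂_k / im ∂_{k+1}, so:

  H_0: rank C_0 − rank ∂_1 = 10 − 9 = 1, and the invariant factors of ∂_1 are all 1, so H_0 = Z.

(K is a triangulation of the Klein bottle.)

H_0 = Z.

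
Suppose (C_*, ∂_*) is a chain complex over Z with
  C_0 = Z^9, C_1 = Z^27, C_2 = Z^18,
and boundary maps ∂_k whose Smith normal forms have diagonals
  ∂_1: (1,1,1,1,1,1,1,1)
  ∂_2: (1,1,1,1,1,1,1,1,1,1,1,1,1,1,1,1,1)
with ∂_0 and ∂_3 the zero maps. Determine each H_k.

H_0 = Z,  H_1 = Z^2,  H_2 = Z.

H_0: b_0 = 9 − 0 − 8 = 1; torsion from ∂_1 factors > 1: none. So H_0 = Z.
H_1: b_1 = 27 − 8 − 17 = 2; torsion from ∂_2 factors > 1: none. So H_1 = Z^2.
H_2: b_2 = 18 − 17 − 0 = 1; torsion from ∂_3 factors > 1: none. So H_2 = Z.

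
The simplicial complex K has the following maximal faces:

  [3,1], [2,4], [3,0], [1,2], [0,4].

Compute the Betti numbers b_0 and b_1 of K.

Fix the vertex order 0 < 1 < 2 < 3 < 4 and write every simplex with vertices in increasing order. Then dim K = 1 and the simplices of K are:

  0-simplices (5): [0], [1], [2], [3], [4]
  1-simplices (5): [0,3], [0,4], [1,2], [1,3], [2,4]

giving chain groups C_0 ≅ Z^5, C_1 ≅ Z^5.

∂_1: C_1 → C_0 maps an edge to its endpoints' difference, ∂[p,q] = q − p.
The resulting 5×5 matrix has rank 4, and its Smith normal form has invariant factors (1,1,1,1).

Now H_k = ker ∂_k / im ∂_{k+1}, so:

  H_0: rank C_0 − rank ∂_1 = 5 − 4 = 1, and the invariant factors of ∂_1 are all 1, so H_0 ≅ Z.
  H_1: rank ker ∂_1 − rank ∂_2 = (5 − 4) − 0 = 1, and there is no ∂_2, so H_1 ≅ Z.

As a check, the Euler characteristic is 5 − 5 = 0, which agrees with 1 − 1 = 0.

Hence the Betti numbers are b_0 = 1, b_1 = 1.

b_0 = 1, b_1 = 1.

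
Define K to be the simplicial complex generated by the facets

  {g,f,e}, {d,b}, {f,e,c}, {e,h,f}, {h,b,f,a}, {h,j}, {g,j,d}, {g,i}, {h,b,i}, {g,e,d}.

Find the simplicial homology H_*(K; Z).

H_0 ≅ Z,  H_1 ≅ Z^3,  H_2 = 0,  H_3 = 0.

Take the total order a < b < c < d < e < f < g < h < i < j on the vertex set. Then K (dimension 3) consists of the simplices:

  0-simplices (10): a, b, c, d, e, f, g, h, i, j
  1-simplices (21): ab, af, ah, bd, bf, bh, bi, ce, cf, de, dg, dj, ef, eg, eh, fg, fh, gi, gj, hi, hj
  2-simplices (10): abf, abh, afh, bfh, bhi, cef, deg, dgj, efg, efh
  3-simplices (1): abfh

giving chain groups C_0 ≅ Z^10, C_1 ≅ Z^21, C_2 ≅ Z^10, C_3 ≅ Z^1.

∂_1: C_1 → C_0 sends each edge [p,q] (with p < q) to q − p.
This gives a 10×21 integer matrix of rank 9; reducing to Smith normal form yields diagonal entries (1,1,1,1,1,1,1,1,1).

∂_2: C_2 → C_1 sends each 2-simplex [p,q,r] to [q,r] − [p,r] + [p,q]. For instance
  ∂dgj = gj − dj + dg,
  ∂cef = ef − cf + ce.
The resulting 21×10 matrix has rank 9, and its Smith normal form has invariant factors (1,1,1,1,1,1,1,1,1).

Boundary ∂_3: C_3 → C_2 sends each 3-simplex σ to the alternating sum Σ_i (−1)^i (σ with its i-th vertex removed). For instance
  ∂abfh = bfh − afh + abh − abf.
The resulting 10×1 matrix has rank 1, and its Smith normal form has invariant factors (1).

Reading off H_k = ker ∂_k / im ∂_{k+1}:

  H_0: rank C_0 − rank ∂_1 = 10 − 9 = 1, and the invariant factors of ∂_1 are all 1, so H_0 ≅ Z.
  H_1: rank ker ∂_1 − rank ∂_2 = (21 − 9) − 9 = 3, and the invariant factors of ∂_2 are all 1, so H_1 ≅ Z^3.
  H_2: rank ker ∂_2 − rank ∂_3 = (10 − 9) − 1 = 0, and the invariant factors of ∂_3 are all 1, so H_2 ≅ 0.
  H_3: rank ker ∂_3 − rank ∂_4 = (1 − 1) − 0 = 0, and there is no ∂_4, so H_3 ≅ 0.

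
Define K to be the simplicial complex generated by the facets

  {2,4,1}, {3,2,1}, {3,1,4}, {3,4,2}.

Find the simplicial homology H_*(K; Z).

H_0 = Z,  H_1 = 0,  H_2 = Z.

Order the vertices as 1 < 2 < 3 < 4. Listing each simplex with vertices in this order, K has dimension 2 with simplices:

  0-simplices (4): [1], [2], [3], [4]
  1-simplices (6): [1,2], [1,3], [1,4], [2,3], [2,4], [3,4]
  2-simplices (4): [1,2,3], [1,2,4], [1,3,4], [2,3,4]

giving chain groups C_0 ≅ Z^4, C_1 ≅ Z^6, C_2 ≅ Z^4.

The boundary map ∂_1: C_1 → C_0 is given by ∂[p,q] = [q] − [p]. For instance
  ∂[3,4] = [4] − [3].
The 4×6 boundary matrix has rank 3 and Smith normal form diag(1,1,1).

∂_2: C_2 → C_1 maps a triangle to the signed sum of its edges. For instance
  ∂[1,2,3] = [2,3] − [1,3] + [1,2],
  ∂[2,3,4] = [3,4] − [2,4] + [2,3].
This gives a 6×4 integer matrix of rank 3; reducing to Smith normal form yields diagonal entries (1,1,1).

Reading off H_k = ker ∂_k / im ∂_{k+1}:

  H_0: rank C_0 − rank ∂_1 = 4 − 3 = 1, and the invariant factors of ∂_1 are all 1, so H_0 ≅ Z.
  H_1: rank ker ∂_1 − rank ∂_2 = (6 − 3) − 3 = 0, and the invariant factors of ∂_2 are all 1, so H_1 ≅ 0.
  H_2: rank ker ∂_2 − rank ∂_3 = (4 − 3) − 0 = 1, and there is no ∂_3, so H_2 ≅ Z.

As a check, the Euler characteristic is 4 − 6 + 4 = 2, which agrees with 1 − 0 + 1 = 2.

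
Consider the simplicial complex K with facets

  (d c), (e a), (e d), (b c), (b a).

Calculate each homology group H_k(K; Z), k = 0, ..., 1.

Fix the vertex order a < b < c < d < e and write every simplex with vertices in increasing order. Then dim K = 1 and the simplices of K are:

  0-simplices (5): a, b, c, d, e
  1-simplices (5): ab, ae, bc, cd, de

Hence C_0 ≅ Z^5, C_1 ≅ Z^5.

Boundary ∂_1: C_1 → C_0 is given by ∂[p,q] = [q] − [p]. For instance
  ∂bc = c − b.
The resulting 5×5 matrix has rank 4, and its Smith normal form has invariant factors (1,1,1,1).

Now H_k = ker ∂_k / im ∂_{k+1}, so:

  H_0: rank C_0 − rank ∂_1 = 5 − 4 = 1, and the invariant factors of ∂_1 are all 1, so H_0 ≅ Z.
  H_1: rank ker ∂_1 − rank ∂_2 = (5 − 4) − 0 = 1, and there is no ∂_2, so H_1 ≅ Z.

As a check, the Euler characteristic is 5 − 5 = 0, which agrees with 1 − 1 = 0.
(K is a triangulation of the circle S^1.)

H_0 ≅ Z,  H_1 ≅ Z.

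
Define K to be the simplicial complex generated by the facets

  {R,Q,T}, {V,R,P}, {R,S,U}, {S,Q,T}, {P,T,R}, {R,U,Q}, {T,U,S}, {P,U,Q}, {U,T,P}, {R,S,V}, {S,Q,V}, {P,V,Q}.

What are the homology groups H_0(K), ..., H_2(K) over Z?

H_0 ≅ Z,  H_1 ≅ Z/2,  H_2 = 0.

Fix the vertex order P < Q < R < S < T < U < V and write every simplex with vertices in increasing order. Then dim K = 2 and the simplices of K are:

  0-simplices (7): P, Q, R, S, T, U, V
  1-simplices (18): PQ, PR, PT, PU, PV, QR, QS, QT, QU, QV, RS, RT, RU, RV, ST, SU, SV, TU
  2-simplices (12): PQU, PQV, PRT, PRV, PTU, QRT, QRU, QST, QSV, RSU, RSV, STU

giving chain groups C_0 ≅ Z^7, C_1 ≅ Z^18, C_2 ≅ Z^12.

The boundary map ∂_1: C_1 → C_0 maps an edge to its endpoints' difference, ∂[p,q] = q − p. For instance
  ∂PT = T − P.
As a 7×18 matrix over Z this has rank 6, with invariant factors (1,1,1,1,1,1).

Boundary ∂_2: C_2 → C_1 maps a triangle to the signed sum of its edges. For instance
  ∂QRU = RU − QU + QR,
  ∂QRT = RT − QT + QR.
The 18×12 boundary matrix has rank 12 and Smith normal form diag(1,1,1,1,1,1,1,1,1,1,1,2).

Reading off H_k = ker ∂_k / im ∂_{k+1}:

  H_0: rank C_0 − rank ∂_1 = 7 − 6 = 1, and the invariant factors of ∂_1 are all 1, so H_0 ≅ Z.
  H_1: rank ker ∂_1 − rank ∂_2 = (18 − 6) − 12 = 0, and ∂_2 has invariant factor 2 > 1, so H_1 ≅ Z/2.
  H_2: rank ker ∂_2 − rank ∂_3 = (12 − 12) − 0 = 0, and there is no ∂_3, so H_2 ≅ 0.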